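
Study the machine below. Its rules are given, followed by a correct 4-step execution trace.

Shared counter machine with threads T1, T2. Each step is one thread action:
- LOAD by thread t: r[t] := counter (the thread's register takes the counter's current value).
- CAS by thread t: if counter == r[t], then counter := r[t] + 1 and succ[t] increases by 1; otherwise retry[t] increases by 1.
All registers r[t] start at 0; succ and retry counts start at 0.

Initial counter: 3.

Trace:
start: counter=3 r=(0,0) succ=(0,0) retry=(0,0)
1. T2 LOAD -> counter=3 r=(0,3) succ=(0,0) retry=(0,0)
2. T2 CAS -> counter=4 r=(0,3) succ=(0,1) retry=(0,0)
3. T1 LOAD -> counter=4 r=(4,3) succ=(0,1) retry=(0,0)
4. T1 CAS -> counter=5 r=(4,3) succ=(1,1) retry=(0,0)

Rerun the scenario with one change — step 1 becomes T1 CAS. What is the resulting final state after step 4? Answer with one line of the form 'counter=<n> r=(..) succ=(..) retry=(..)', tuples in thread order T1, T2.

counter=4 r=(3,0) succ=(1,0) retry=(1,1)

(re-executing from step 1 with the substitution; state before step 1: counter=3 r=(0,0) succ=(0,0) retry=(0,0))
1. T1 CAS -> counter=3 r=(0,0) succ=(0,0) retry=(1,0)
2. T2 CAS -> counter=3 r=(0,0) succ=(0,0) retry=(1,1)
3. T1 LOAD -> counter=3 r=(3,0) succ=(0,0) retry=(1,1)
4. T1 CAS -> counter=4 r=(3,0) succ=(1,0) retry=(1,1)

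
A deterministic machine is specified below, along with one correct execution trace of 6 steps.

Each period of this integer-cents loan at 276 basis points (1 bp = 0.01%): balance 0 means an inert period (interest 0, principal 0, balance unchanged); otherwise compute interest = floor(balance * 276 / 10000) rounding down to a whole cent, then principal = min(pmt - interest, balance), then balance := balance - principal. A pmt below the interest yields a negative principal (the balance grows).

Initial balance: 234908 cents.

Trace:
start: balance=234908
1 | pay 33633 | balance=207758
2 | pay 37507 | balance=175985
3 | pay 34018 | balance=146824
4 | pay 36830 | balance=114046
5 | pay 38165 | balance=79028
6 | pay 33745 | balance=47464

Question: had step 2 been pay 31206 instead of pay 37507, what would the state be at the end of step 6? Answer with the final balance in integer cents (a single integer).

54490

(re-executing from step 2 with the substitution; state before step 2: balance=207758)
2 | pay 31206 | balance=182286
3 | pay 34018 | balance=153299
4 | pay 36830 | balance=120700
5 | pay 38165 | balance=85866
6 | pay 33745 | balance=54490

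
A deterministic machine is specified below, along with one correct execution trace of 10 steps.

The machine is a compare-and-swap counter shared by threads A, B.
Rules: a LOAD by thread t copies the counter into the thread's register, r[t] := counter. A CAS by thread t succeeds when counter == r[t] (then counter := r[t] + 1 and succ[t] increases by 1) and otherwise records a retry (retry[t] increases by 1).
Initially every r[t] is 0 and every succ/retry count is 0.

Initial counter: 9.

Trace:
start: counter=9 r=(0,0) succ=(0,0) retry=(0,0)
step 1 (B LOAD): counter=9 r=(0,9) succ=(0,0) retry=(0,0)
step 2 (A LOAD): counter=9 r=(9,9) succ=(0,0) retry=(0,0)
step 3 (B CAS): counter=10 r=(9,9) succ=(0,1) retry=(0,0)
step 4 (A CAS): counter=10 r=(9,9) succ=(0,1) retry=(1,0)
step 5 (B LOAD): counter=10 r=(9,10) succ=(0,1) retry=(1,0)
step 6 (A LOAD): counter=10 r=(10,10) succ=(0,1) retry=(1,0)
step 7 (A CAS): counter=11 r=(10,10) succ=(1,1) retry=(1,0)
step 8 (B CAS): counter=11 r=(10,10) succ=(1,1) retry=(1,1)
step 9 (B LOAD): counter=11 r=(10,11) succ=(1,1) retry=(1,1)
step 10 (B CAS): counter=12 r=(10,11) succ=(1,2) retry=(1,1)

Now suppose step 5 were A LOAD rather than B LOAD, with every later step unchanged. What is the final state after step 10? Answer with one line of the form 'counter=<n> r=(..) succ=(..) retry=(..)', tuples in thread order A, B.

(re-executing from step 5 with the substitution; state before step 5: counter=10 r=(9,9) succ=(0,1) retry=(1,0))
step 5 (A LOAD): counter=10 r=(10,9) succ=(0,1) retry=(1,0)
step 6 (A LOAD): counter=10 r=(10,9) succ=(0,1) retry=(1,0)
step 7 (A CAS): counter=11 r=(10,9) succ=(1,1) retry=(1,0)
step 8 (B CAS): counter=11 r=(10,9) succ=(1,1) retry=(1,1)
step 9 (B LOAD): counter=11 r=(10,11) succ=(1,1) retry=(1,1)
step 10 (B CAS): counter=12 r=(10,11) succ=(1,2) retry=(1,1)

counter=12 r=(10,11) succ=(1,2) retry=(1,1)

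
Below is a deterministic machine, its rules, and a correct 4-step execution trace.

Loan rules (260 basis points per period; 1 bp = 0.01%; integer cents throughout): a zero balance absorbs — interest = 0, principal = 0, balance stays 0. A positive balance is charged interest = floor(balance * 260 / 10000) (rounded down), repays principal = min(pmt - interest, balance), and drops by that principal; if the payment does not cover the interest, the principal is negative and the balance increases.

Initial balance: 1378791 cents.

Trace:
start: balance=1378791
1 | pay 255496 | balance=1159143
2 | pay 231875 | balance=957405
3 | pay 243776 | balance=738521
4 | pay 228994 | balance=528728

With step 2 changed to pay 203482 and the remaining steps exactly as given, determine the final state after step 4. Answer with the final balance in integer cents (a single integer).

558616

(re-executing from step 2 with the substitution; state before step 2: balance=1159143)
2 | pay 203482 | balance=985798
3 | pay 243776 | balance=767652
4 | pay 228994 | balance=558616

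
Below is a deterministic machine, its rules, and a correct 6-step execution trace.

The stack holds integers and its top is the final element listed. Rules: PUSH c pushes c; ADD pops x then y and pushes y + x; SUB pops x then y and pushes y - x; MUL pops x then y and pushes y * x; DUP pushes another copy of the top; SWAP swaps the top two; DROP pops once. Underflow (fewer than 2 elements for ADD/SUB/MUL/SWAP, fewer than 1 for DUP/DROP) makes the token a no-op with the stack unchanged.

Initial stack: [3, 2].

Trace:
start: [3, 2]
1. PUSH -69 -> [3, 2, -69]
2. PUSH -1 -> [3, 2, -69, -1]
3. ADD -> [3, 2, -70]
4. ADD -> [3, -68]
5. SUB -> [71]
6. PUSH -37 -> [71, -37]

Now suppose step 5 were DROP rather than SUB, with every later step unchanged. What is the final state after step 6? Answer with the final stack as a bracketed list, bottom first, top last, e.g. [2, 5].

(re-executing from step 5 with the substitution; state before step 5: [3, -68])
5. DROP -> [3]
6. PUSH -37 -> [3, -37]

[3, -37]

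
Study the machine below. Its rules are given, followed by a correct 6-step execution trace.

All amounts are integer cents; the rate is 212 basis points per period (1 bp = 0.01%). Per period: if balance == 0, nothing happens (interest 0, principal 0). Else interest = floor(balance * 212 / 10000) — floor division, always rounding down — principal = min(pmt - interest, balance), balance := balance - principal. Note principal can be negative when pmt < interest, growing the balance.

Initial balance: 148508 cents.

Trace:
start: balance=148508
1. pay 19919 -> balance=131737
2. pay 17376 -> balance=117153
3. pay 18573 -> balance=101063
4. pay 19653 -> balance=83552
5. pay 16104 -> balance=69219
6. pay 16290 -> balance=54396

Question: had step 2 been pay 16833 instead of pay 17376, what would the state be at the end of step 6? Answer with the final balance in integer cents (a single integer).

(re-executing from step 2 with the substitution; state before step 2: balance=131737)
2. pay 16833 -> balance=117696
3. pay 18573 -> balance=101618
4. pay 19653 -> balance=84119
5. pay 16104 -> balance=69798
6. pay 16290 -> balance=54987

54987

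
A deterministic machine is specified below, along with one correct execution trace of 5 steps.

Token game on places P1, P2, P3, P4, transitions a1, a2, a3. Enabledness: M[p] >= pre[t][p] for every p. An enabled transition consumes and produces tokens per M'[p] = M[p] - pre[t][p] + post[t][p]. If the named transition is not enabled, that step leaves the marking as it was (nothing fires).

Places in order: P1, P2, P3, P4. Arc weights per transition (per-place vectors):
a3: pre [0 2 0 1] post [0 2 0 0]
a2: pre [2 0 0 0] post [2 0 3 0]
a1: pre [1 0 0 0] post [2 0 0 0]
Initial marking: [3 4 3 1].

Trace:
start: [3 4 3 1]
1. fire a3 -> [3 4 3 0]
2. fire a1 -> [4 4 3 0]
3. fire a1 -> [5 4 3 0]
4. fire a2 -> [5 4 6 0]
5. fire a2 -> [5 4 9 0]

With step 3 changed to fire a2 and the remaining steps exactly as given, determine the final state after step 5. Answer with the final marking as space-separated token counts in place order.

(re-executing from step 3 with the substitution; state before step 3: [4 4 3 0])
3. fire a2 -> [4 4 6 0]
4. fire a2 -> [4 4 9 0]
5. fire a2 -> [4 4 12 0]

4 4 12 0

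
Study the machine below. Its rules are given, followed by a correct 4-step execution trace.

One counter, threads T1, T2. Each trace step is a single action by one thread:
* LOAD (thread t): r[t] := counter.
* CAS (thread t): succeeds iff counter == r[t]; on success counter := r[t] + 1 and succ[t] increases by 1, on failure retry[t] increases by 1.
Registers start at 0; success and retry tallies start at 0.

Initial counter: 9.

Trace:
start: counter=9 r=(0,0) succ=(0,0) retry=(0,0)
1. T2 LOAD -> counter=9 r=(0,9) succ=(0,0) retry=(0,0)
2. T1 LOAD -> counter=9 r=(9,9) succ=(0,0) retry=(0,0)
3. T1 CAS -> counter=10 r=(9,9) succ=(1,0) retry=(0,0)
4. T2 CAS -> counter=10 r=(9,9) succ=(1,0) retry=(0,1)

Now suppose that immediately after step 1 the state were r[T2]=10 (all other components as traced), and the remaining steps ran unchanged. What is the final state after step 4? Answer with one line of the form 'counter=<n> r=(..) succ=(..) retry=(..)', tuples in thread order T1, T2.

state after step 1 := counter=9 r=(0,10) succ=(0,0) retry=(0,0)
2. T1 LOAD -> counter=9 r=(9,10) succ=(0,0) retry=(0,0)
3. T1 CAS -> counter=10 r=(9,10) succ=(1,0) retry=(0,0)
4. T2 CAS -> counter=11 r=(9,10) succ=(1,1) retry=(0,0)

counter=11 r=(9,10) succ=(1,1) retry=(0,0)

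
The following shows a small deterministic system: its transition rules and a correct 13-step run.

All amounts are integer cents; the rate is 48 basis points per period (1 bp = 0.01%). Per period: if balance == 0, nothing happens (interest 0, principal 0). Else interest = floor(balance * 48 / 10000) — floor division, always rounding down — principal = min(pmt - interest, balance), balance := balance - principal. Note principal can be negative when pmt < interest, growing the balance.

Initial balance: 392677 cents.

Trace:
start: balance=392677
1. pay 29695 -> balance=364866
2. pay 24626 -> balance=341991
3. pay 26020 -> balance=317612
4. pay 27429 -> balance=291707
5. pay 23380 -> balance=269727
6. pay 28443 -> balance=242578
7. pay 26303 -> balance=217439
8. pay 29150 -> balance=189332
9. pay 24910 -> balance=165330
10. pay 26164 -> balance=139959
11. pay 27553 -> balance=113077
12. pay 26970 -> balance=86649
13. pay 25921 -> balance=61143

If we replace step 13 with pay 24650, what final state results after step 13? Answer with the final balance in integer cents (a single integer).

62414

(re-executing from step 13 with the substitution; state before step 13: balance=86649)
13. pay 24650 -> balance=62414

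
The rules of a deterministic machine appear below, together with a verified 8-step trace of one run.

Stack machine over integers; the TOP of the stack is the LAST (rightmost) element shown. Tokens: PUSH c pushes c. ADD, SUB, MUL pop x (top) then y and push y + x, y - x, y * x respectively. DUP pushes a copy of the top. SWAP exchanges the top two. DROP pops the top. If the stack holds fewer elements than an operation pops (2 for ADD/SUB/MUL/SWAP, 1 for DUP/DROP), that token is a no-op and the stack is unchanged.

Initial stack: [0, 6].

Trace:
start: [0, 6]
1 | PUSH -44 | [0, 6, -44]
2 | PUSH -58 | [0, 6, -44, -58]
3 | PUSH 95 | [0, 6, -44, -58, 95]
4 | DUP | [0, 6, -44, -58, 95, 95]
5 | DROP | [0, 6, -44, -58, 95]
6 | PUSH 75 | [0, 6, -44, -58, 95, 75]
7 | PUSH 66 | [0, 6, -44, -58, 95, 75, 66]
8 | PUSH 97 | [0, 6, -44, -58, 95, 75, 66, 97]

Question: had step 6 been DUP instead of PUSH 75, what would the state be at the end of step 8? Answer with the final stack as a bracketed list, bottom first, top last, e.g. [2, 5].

[0, 6, -44, -58, 95, 95, 66, 97]

(re-executing from step 6 with the substitution; state before step 6: [0, 6, -44, -58, 95])
6 | DUP | [0, 6, -44, -58, 95, 95]
7 | PUSH 66 | [0, 6, -44, -58, 95, 95, 66]
8 | PUSH 97 | [0, 6, -44, -58, 95, 95, 66, 97]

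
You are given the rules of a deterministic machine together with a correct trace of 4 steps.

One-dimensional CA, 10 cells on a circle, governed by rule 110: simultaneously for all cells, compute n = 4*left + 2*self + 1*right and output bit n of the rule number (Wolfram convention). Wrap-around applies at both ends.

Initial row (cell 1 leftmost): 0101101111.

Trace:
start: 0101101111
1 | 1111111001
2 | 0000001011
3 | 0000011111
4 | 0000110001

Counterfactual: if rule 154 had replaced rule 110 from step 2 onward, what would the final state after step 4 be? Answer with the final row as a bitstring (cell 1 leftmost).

1111011111

(re-executing steps 2..4 under rule 154; state before step 2: 1111111001)
2 | 1111110111
3 | 1111100111
4 | 1111011111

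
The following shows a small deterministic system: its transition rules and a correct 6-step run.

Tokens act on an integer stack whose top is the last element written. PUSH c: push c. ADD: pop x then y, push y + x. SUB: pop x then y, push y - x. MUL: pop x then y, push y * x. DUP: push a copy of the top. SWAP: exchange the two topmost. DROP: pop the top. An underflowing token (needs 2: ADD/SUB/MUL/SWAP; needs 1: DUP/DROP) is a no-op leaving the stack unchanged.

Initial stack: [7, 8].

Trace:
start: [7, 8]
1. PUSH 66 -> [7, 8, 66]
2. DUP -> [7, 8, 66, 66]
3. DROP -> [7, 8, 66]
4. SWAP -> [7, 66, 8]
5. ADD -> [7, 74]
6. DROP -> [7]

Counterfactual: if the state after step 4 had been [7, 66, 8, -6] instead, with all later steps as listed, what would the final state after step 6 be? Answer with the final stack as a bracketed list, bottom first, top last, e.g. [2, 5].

state after step 4 := [7, 66, 8, -6]
5. ADD -> [7, 66, 2]
6. DROP -> [7, 66]

[7, 66]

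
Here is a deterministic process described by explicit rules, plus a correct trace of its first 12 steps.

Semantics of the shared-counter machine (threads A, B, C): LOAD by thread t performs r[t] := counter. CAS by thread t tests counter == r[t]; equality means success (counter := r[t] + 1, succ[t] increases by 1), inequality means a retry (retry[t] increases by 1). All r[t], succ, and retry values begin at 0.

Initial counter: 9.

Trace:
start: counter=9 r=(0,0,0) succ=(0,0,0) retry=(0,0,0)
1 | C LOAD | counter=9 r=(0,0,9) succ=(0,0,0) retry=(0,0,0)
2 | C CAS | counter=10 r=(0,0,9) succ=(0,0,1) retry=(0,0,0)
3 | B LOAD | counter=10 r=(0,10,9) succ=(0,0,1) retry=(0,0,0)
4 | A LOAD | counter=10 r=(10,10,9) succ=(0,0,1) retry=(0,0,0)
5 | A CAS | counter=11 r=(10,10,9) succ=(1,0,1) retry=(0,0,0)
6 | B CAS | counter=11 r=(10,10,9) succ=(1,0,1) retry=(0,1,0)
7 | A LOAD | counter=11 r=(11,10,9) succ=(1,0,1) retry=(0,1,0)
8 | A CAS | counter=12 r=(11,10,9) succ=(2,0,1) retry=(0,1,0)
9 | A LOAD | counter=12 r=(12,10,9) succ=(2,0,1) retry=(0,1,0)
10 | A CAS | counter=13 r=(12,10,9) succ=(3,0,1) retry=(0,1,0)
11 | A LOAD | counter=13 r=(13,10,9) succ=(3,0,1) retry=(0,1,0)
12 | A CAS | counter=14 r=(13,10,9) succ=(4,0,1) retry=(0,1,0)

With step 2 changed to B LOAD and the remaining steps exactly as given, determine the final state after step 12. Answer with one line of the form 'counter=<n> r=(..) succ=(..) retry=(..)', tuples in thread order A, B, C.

counter=13 r=(12,9,9) succ=(4,0,0) retry=(0,1,0)

(re-executing from step 2 with the substitution; state before step 2: counter=9 r=(0,0,9) succ=(0,0,0) retry=(0,0,0))
2 | B LOAD | counter=9 r=(0,9,9) succ=(0,0,0) retry=(0,0,0)
3 | B LOAD | counter=9 r=(0,9,9) succ=(0,0,0) retry=(0,0,0)
4 | A LOAD | counter=9 r=(9,9,9) succ=(0,0,0) retry=(0,0,0)
5 | A CAS | counter=10 r=(9,9,9) succ=(1,0,0) retry=(0,0,0)
6 | B CAS | counter=10 r=(9,9,9) succ=(1,0,0) retry=(0,1,0)
7 | A LOAD | counter=10 r=(10,9,9) succ=(1,0,0) retry=(0,1,0)
8 | A CAS | counter=11 r=(10,9,9) succ=(2,0,0) retry=(0,1,0)
9 | A LOAD | counter=11 r=(11,9,9) succ=(2,0,0) retry=(0,1,0)
10 | A CAS | counter=12 r=(11,9,9) succ=(3,0,0) retry=(0,1,0)
11 | A LOAD | counter=12 r=(12,9,9) succ=(3,0,0) retry=(0,1,0)
12 | A CAS | counter=13 r=(12,9,9) succ=(4,0,0) retry=(0,1,0)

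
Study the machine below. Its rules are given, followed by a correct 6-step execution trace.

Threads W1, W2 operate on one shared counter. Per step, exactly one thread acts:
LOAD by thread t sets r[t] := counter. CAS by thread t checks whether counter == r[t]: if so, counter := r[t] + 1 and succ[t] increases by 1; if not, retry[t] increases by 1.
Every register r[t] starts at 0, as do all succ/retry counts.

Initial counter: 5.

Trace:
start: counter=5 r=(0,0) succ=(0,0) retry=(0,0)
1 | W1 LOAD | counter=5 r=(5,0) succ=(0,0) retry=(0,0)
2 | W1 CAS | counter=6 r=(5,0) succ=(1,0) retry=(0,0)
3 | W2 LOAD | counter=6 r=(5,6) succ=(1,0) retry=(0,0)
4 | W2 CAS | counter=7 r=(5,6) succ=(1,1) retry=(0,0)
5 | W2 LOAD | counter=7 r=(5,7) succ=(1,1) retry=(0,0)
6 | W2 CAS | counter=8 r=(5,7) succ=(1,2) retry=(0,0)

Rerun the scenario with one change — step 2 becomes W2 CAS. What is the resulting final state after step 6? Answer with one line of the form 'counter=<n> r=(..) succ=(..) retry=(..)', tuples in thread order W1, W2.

(re-executing from step 2 with the substitution; state before step 2: counter=5 r=(5,0) succ=(0,0) retry=(0,0))
2 | W2 CAS | counter=5 r=(5,0) succ=(0,0) retry=(0,1)
3 | W2 LOAD | counter=5 r=(5,5) succ=(0,0) retry=(0,1)
4 | W2 CAS | counter=6 r=(5,5) succ=(0,1) retry=(0,1)
5 | W2 LOAD | counter=6 r=(5,6) succ=(0,1) retry=(0,1)
6 | W2 CAS | counter=7 r=(5,6) succ=(0,2) retry=(0,1)

counter=7 r=(5,6) succ=(0,2) retry=(0,1)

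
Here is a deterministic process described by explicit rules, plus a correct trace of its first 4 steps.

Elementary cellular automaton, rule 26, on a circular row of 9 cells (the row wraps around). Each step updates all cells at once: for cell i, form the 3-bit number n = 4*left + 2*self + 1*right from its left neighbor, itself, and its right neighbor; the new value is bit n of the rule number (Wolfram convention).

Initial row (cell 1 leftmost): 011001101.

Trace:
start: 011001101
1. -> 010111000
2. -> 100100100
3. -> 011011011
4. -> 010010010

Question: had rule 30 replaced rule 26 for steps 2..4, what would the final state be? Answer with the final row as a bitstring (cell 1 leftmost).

(re-executing steps 2..4 under rule 30; state before step 2: 010111000)
2. -> 110100100
3. -> 100111111
4. -> 011100000

011100000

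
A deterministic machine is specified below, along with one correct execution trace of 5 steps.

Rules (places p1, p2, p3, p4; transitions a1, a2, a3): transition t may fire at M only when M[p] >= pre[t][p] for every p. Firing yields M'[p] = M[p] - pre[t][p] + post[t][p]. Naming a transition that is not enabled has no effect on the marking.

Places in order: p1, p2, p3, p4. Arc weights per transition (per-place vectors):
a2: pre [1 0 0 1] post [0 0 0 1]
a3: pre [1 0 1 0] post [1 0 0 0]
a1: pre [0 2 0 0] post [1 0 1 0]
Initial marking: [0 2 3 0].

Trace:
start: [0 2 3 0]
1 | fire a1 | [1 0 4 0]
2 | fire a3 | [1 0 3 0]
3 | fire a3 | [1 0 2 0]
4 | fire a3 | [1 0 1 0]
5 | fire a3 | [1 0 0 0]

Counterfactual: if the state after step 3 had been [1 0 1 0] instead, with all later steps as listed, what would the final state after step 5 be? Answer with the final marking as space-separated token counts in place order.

state after step 3 := [1 0 1 0]
4 | fire a3 | [1 0 0 0]
5 | fire a3 | [1 0 0 0]

1 0 0 0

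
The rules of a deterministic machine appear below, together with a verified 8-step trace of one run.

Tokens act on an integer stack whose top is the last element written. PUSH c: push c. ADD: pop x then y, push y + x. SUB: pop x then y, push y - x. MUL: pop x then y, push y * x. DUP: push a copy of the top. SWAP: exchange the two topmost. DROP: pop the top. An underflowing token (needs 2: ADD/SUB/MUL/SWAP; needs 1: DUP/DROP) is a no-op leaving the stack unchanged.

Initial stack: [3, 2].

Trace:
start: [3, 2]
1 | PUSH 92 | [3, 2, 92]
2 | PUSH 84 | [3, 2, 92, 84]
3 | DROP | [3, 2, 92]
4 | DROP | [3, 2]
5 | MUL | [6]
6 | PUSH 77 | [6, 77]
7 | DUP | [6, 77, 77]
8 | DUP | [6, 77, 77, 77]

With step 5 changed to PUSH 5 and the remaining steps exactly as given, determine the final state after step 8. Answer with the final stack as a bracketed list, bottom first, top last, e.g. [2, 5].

[3, 2, 5, 77, 77, 77]

(re-executing from step 5 with the substitution; state before step 5: [3, 2])
5 | PUSH 5 | [3, 2, 5]
6 | PUSH 77 | [3, 2, 5, 77]
7 | DUP | [3, 2, 5, 77, 77]
8 | DUP | [3, 2, 5, 77, 77, 77]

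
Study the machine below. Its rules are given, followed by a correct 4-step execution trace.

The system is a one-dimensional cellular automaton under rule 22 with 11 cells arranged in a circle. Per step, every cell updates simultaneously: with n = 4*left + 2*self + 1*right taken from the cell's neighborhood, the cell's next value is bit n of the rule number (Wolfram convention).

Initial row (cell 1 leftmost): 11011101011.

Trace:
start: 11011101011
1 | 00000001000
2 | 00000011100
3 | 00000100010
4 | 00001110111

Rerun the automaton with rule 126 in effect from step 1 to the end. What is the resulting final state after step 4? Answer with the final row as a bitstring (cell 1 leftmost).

(re-executing steps 1..4 under rule 126; state before step 1: 11011101011)
1 | 01110111110
2 | 11011100011
3 | 01110110110
4 | 11011111111

11011111111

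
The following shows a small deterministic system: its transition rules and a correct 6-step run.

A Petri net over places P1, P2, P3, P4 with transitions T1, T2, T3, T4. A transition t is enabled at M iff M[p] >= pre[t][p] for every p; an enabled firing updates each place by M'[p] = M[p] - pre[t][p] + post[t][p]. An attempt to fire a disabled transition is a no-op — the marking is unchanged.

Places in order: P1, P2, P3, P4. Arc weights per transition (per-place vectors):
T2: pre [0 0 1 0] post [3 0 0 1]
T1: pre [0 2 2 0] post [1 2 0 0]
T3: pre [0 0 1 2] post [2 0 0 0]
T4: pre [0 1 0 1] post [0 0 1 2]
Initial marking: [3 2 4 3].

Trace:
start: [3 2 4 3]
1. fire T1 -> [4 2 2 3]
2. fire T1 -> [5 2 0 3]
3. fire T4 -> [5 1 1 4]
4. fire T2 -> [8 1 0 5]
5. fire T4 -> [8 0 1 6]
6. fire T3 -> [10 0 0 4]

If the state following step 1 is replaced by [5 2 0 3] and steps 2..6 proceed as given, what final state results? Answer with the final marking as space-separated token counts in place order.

state after step 1 := [5 2 0 3]
2. fire T1 -> [5 2 0 3]
3. fire T4 -> [5 1 1 4]
4. fire T2 -> [8 1 0 5]
5. fire T4 -> [8 0 1 6]
6. fire T3 -> [10 0 0 4]

10 0 0 4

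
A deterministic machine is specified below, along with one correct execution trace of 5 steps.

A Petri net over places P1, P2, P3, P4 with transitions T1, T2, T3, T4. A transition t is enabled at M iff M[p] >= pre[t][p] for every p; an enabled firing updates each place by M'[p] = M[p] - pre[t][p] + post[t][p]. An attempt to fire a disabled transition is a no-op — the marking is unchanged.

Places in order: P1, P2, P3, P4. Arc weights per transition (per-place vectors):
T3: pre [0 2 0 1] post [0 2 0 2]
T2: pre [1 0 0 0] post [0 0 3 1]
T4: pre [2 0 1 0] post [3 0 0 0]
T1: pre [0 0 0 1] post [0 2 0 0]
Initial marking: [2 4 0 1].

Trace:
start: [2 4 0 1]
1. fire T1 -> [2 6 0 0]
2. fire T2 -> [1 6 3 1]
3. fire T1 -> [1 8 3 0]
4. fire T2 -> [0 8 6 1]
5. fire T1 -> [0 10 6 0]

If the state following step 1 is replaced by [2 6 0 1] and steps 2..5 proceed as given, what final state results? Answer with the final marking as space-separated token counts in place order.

state after step 1 := [2 6 0 1]
2. fire T2 -> [1 6 3 2]
3. fire T1 -> [1 8 3 1]
4. fire T2 -> [0 8 6 2]
5. fire T1 -> [0 10 6 1]

0 10 6 1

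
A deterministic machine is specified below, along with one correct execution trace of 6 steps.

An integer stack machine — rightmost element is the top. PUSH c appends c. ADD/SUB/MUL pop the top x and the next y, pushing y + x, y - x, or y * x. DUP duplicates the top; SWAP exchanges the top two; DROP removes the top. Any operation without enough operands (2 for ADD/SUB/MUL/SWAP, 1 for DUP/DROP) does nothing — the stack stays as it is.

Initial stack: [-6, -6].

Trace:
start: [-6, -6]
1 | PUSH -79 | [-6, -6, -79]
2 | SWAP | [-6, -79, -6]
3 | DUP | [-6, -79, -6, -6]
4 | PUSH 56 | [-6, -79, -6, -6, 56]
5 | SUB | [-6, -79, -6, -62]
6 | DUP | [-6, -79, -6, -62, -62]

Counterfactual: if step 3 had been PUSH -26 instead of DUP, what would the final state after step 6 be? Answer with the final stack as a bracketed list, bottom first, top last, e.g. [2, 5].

(re-executing from step 3 with the substitution; state before step 3: [-6, -79, -6])
3 | PUSH -26 | [-6, -79, -6, -26]
4 | PUSH 56 | [-6, -79, -6, -26, 56]
5 | SUB | [-6, -79, -6, -82]
6 | DUP | [-6, -79, -6, -82, -82]

[-6, -79, -6, -82, -82]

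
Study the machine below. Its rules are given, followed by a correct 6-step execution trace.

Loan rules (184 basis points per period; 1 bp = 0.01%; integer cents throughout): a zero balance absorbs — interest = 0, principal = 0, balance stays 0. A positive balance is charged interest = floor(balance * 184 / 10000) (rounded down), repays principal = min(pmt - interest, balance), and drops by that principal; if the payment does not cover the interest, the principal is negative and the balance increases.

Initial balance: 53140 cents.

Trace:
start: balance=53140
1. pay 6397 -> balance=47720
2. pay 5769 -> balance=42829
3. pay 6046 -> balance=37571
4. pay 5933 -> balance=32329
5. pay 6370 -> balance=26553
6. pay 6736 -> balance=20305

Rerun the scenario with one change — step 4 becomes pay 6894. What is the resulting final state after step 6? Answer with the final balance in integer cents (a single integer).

19309

(re-executing from step 4 with the substitution; state before step 4: balance=37571)
4. pay 6894 -> balance=31368
5. pay 6370 -> balance=25575
6. pay 6736 -> balance=19309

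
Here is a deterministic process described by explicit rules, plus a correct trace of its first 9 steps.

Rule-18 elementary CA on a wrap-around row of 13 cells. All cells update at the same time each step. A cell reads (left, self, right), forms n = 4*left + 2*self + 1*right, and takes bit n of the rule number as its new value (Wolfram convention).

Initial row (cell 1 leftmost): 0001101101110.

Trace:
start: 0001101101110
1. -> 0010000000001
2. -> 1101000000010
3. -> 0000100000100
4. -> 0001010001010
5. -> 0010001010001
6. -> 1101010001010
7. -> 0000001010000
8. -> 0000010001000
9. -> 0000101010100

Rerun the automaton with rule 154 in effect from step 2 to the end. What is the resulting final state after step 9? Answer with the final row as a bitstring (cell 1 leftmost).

(re-executing steps 2..9 under rule 154; state before step 2: 0010000000001)
2. -> 1101000000010
3. -> 1000100000100
4. -> 0101010001011
5. -> 0000001010010
6. -> 0000010001101
7. -> 1000101011000
8. -> 0101000010101
9. -> 0000100100000

0000100100000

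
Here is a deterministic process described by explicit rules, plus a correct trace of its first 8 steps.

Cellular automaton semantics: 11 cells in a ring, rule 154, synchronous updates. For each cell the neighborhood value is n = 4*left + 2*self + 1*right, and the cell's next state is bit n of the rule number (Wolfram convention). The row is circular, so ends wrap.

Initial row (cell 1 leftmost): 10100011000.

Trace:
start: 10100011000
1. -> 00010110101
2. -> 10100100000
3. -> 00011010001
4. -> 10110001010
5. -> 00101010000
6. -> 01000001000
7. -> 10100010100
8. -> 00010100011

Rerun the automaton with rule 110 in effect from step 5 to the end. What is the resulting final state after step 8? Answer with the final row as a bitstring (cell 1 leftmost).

(re-executing steps 5..8 under rule 110; state before step 5: 10110001010)
5. -> 11110011111
6. -> 00010110000
7. -> 00111110000
8. -> 01100010000

01100010000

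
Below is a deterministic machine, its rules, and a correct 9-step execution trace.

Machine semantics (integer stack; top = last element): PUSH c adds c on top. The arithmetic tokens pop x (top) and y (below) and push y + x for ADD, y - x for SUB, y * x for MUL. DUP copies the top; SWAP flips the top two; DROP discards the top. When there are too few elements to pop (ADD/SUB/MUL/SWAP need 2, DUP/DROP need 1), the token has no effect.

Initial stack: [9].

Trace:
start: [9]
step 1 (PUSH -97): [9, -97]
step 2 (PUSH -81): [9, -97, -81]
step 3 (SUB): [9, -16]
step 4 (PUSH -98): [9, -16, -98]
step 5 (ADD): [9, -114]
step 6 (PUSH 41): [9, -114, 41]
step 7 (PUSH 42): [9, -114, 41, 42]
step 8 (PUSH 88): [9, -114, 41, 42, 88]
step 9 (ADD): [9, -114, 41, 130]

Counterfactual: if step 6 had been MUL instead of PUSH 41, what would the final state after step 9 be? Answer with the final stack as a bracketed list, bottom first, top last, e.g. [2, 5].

[-1026, 130]

(re-executing from step 6 with the substitution; state before step 6: [9, -114])
step 6 (MUL): [-1026]
step 7 (PUSH 42): [-1026, 42]
step 8 (PUSH 88): [-1026, 42, 88]
step 9 (ADD): [-1026, 130]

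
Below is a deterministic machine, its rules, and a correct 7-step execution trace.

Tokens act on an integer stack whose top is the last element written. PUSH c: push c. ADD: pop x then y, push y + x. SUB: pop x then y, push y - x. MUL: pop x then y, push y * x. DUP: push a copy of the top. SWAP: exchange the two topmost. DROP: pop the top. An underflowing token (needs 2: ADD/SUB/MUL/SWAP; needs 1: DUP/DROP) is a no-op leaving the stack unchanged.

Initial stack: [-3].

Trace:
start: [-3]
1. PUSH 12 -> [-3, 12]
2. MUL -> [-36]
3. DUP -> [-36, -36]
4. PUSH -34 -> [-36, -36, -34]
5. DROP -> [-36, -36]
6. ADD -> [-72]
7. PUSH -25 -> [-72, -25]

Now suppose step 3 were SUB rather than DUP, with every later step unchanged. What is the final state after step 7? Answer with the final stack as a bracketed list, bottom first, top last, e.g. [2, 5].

(re-executing from step 3 with the substitution; state before step 3: [-36])
3. SUB -> [-36]
4. PUSH -34 -> [-36, -34]
5. DROP -> [-36]
6. ADD -> [-36]
7. PUSH -25 -> [-36, -25]

[-36, -25]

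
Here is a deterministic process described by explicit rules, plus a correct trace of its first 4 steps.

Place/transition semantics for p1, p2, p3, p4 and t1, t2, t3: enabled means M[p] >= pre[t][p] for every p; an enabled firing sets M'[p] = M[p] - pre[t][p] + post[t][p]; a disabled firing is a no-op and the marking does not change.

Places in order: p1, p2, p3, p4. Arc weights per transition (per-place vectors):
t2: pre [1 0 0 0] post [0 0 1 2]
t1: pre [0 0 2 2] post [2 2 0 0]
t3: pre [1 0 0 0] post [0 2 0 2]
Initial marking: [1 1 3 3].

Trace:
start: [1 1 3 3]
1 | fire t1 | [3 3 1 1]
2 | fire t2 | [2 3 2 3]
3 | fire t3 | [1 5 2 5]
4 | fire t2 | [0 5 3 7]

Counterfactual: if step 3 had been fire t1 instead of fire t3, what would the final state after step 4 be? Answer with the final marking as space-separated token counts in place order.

(re-executing from step 3 with the substitution; state before step 3: [2 3 2 3])
3 | fire t1 | [4 5 0 1]
4 | fire t2 | [3 5 1 3]

3 5 1 3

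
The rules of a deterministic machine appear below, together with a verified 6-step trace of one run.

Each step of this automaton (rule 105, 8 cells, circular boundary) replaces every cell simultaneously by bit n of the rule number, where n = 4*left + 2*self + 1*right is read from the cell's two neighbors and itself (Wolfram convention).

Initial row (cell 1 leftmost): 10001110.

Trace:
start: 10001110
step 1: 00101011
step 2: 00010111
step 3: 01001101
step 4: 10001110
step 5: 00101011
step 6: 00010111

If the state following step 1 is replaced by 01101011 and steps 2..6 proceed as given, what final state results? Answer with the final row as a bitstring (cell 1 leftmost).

11110111

state after step 1 := 01101011
step 2: 11110111
step 3: 00011100
step 4: 11010101
step 5: 01101011
step 6: 11110111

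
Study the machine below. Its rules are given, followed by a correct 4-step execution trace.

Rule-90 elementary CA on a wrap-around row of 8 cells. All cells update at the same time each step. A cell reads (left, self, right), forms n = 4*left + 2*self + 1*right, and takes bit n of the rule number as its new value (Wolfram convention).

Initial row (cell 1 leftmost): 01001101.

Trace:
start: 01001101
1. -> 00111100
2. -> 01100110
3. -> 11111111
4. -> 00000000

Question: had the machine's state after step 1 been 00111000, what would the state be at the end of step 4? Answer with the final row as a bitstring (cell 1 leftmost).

10101010

state after step 1 := 00111000
2. -> 01101100
3. -> 11101110
4. -> 10101010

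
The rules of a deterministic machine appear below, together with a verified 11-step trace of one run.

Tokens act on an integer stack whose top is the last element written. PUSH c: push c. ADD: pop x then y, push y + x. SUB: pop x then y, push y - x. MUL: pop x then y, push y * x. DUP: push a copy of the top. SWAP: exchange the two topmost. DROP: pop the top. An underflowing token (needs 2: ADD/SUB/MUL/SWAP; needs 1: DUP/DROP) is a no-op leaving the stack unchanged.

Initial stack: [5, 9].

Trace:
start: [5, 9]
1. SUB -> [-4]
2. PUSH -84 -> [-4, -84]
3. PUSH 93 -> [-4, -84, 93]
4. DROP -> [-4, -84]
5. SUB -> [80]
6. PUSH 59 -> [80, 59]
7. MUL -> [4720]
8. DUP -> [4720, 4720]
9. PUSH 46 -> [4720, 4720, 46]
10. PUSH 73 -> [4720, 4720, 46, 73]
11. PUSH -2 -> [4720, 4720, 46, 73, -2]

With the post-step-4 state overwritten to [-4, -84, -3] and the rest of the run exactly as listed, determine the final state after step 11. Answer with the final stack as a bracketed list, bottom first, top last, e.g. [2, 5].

state after step 4 := [-4, -84, -3]
5. SUB -> [-4, -81]
6. PUSH 59 -> [-4, -81, 59]
7. MUL -> [-4, -4779]
8. DUP -> [-4, -4779, -4779]
9. PUSH 46 -> [-4, -4779, -4779, 46]
10. PUSH 73 -> [-4, -4779, -4779, 46, 73]
11. PUSH -2 -> [-4, -4779, -4779, 46, 73, -2]

[-4, -4779, -4779, 46, 73, -2]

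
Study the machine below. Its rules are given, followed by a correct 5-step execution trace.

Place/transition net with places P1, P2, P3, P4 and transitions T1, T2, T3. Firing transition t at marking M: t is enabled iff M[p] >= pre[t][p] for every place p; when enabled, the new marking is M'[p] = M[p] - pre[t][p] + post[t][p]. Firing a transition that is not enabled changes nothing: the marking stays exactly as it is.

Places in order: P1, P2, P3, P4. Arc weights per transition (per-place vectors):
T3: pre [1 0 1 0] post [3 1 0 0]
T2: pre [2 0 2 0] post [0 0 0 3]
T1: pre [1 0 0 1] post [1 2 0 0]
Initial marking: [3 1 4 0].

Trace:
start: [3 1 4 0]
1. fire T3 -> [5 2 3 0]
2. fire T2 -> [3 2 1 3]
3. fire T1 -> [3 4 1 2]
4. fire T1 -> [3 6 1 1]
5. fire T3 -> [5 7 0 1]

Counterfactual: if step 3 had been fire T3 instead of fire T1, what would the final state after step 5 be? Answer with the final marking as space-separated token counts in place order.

5 5 0 2

(re-executing from step 3 with the substitution; state before step 3: [3 2 1 3])
3. fire T3 -> [5 3 0 3]
4. fire T1 -> [5 5 0 2]
5. fire T3 -> [5 5 0 2]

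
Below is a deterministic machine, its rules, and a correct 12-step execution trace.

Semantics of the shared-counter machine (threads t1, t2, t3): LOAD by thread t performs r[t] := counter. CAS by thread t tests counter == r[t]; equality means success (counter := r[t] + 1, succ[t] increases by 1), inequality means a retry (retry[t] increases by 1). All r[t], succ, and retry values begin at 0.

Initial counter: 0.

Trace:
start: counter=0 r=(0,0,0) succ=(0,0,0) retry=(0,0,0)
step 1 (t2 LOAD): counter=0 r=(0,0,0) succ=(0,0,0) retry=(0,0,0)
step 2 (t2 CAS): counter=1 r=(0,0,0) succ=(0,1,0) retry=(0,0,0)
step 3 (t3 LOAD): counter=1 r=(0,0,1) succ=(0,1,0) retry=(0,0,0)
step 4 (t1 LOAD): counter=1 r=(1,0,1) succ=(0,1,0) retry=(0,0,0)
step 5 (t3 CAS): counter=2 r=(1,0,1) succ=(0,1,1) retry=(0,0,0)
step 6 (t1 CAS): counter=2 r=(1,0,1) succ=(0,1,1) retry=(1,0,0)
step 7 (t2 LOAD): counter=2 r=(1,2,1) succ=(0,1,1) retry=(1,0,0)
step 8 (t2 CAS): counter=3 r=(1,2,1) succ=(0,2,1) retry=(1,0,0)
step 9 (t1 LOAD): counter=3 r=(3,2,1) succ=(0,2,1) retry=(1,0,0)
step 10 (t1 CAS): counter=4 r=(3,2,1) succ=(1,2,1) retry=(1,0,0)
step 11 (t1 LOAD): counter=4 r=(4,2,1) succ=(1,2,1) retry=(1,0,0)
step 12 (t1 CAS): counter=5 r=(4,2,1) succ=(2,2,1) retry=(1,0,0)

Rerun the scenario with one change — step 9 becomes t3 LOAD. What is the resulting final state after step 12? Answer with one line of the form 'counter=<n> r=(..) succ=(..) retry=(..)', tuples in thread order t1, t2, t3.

counter=4 r=(3,2,3) succ=(1,2,1) retry=(2,0,0)

(re-executing from step 9 with the substitution; state before step 9: counter=3 r=(1,2,1) succ=(0,2,1) retry=(1,0,0))
step 9 (t3 LOAD): counter=3 r=(1,2,3) succ=(0,2,1) retry=(1,0,0)
step 10 (t1 CAS): counter=3 r=(1,2,3) succ=(0,2,1) retry=(2,0,0)
step 11 (t1 LOAD): counter=3 r=(3,2,3) succ=(0,2,1) retry=(2,0,0)
step 12 (t1 CAS): counter=4 r=(3,2,3) succ=(1,2,1) retry=(2,0,0)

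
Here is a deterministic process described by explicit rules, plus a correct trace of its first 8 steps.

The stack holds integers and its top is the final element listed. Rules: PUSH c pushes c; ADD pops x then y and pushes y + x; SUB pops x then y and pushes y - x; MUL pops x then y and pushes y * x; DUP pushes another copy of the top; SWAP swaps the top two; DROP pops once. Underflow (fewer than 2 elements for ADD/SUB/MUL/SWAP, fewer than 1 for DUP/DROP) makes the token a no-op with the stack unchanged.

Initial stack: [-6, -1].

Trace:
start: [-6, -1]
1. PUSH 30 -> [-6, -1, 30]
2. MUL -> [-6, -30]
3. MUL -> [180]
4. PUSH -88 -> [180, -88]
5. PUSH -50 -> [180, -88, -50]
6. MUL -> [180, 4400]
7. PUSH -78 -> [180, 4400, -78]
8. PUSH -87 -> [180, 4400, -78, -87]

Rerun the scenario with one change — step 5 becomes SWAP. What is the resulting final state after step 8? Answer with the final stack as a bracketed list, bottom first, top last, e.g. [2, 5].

(re-executing from step 5 with the substitution; state before step 5: [180, -88])
5. SWAP -> [-88, 180]
6. MUL -> [-15840]
7. PUSH -78 -> [-15840, -78]
8. PUSH -87 -> [-15840, -78, -87]

[-15840, -78, -87]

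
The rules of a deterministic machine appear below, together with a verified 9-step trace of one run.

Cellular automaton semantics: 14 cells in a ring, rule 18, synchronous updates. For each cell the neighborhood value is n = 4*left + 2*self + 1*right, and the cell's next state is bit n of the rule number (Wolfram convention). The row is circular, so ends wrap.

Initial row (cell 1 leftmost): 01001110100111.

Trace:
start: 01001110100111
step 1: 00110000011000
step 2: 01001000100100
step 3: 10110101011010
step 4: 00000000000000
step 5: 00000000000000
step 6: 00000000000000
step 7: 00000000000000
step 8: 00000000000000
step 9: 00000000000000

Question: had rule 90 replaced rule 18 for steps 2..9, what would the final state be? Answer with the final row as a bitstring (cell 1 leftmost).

01111000111100

(re-executing steps 2..9 under rule 90; state before step 2: 00110000011000)
step 2: 01111000111100
step 3: 11001101100110
step 4: 11111101111110
step 5: 10000101000010
step 6: 01001000100100
step 7: 10110101011010
step 8: 00110000011000
step 9: 01111000111100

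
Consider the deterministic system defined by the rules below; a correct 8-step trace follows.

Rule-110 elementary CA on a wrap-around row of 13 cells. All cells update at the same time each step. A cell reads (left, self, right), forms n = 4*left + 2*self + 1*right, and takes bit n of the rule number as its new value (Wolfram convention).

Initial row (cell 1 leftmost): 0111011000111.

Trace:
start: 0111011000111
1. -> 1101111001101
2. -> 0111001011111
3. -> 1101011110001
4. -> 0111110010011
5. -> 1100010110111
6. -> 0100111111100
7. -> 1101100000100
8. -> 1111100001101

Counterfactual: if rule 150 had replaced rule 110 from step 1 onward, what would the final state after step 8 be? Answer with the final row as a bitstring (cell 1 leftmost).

1000101011111

(re-executing steps 1..8 under rule 150; state before step 1: 0111011000111)
1. -> 0010000101010
2. -> 0111001101011
3. -> 0010110001000
4. -> 0110001011100
5. -> 1001011001010
6. -> 1111000111010
7. -> 0110101010010
8. -> 1000101011111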